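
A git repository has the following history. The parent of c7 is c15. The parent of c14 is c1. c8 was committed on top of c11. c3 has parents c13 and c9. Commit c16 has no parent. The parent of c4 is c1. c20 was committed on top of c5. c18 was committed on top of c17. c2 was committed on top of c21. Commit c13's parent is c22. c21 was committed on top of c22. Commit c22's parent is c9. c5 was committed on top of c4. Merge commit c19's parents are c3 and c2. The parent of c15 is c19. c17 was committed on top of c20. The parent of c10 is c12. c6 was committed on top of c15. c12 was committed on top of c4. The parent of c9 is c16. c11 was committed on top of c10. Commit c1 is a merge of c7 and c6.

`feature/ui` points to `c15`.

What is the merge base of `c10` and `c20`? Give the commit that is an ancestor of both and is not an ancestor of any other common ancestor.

Ancestors of c10: {c1, c10, c12, c13, c15, c16, c19, c2, c21, c22, c3, c4, c6, c7, c9}.
Ancestors of c20: {c1, c13, c15, c16, c19, c2, c20, c21, c22, c3, c4, c5, c6, c7, c9}.
Common ancestors: {c1, c13, c15, c16, c19, c2, c21, c22, c3, c4, c6, c7, c9}.
Among these, c4 is not an ancestor of any other common ancestor — it is the merge base.

c4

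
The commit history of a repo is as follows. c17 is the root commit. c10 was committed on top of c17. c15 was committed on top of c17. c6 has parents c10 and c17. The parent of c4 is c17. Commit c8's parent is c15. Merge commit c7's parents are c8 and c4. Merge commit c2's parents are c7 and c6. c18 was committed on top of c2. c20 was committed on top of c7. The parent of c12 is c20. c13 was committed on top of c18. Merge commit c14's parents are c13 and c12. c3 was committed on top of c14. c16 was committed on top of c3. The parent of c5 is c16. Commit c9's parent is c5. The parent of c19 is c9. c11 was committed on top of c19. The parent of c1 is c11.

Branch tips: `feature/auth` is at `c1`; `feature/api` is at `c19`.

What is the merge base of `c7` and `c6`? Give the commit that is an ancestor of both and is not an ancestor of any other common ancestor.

c17

Ancestors of c7: {c15, c17, c4, c7, c8}.
Ancestors of c6: {c10, c17, c6}.
Common ancestors: {c17}.
The only common ancestor is c17, so it is the merge base.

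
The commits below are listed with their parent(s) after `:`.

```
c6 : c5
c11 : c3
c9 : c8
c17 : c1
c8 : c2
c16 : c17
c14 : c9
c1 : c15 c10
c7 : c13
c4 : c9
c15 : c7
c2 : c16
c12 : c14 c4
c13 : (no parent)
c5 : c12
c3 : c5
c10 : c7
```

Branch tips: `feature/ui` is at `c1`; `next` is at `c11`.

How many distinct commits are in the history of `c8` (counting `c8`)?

Walking parent pointers from c8: reachable set = {c1, c10, c13, c15, c16, c17, c2, c7, c8}.
That is 9 commits.

9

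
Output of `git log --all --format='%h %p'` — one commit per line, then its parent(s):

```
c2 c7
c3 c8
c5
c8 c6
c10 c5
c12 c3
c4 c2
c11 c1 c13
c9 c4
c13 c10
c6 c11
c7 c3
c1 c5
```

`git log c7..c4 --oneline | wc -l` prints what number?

2

Reachable from c4: {c1, c10, c11, c13, c2, c3, c4, c5, c6, c7, c8}.
Reachable from c7: {c1, c10, c11, c13, c3, c5, c6, c7, c8}.
In c4's history but not c7's: {c2, c4} — 2 commits.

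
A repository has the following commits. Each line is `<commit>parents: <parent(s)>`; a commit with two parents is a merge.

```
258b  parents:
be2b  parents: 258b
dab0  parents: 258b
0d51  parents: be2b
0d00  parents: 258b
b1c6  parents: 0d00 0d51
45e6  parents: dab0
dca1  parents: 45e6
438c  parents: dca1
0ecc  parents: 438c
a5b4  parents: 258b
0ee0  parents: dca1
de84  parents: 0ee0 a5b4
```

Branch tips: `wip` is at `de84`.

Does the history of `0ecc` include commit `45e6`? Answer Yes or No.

Ancestors of 0ecc (commits reachable by following parents): {0ecc, 258b, 438c, 45e6, dab0, dca1}.
45e6 is in that set, so it is an ancestor of 0ecc.

Yes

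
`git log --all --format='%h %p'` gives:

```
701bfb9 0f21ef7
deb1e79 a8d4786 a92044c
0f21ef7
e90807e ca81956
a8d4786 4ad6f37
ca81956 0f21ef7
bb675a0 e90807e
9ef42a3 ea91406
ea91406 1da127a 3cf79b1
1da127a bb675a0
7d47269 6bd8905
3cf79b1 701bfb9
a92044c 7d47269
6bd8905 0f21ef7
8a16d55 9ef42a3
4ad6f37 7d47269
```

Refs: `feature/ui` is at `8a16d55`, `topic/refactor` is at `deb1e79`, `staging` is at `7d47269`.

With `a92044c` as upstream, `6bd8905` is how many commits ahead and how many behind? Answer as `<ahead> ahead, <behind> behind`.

0 ahead, 2 behind

Reachable from 6bd8905: {0f21ef7, 6bd8905}.
Reachable from a92044c: {0f21ef7, 6bd8905, 7d47269, a92044c}.
Only in 6bd8905's history (ahead): {} — 0.
Only in a92044c's history (behind): {7d47269, a92044c} — 2.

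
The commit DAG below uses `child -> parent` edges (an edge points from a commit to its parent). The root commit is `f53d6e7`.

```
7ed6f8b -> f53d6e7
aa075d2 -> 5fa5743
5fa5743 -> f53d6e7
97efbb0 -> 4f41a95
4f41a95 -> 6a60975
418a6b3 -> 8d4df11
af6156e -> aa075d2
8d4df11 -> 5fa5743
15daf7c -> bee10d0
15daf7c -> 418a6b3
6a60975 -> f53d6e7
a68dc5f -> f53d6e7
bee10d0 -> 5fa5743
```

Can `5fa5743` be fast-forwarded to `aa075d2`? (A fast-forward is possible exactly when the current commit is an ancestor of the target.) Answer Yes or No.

A fast-forward from 5fa5743 to aa075d2 is possible iff 5fa5743 is an ancestor of aa075d2.
Ancestors of aa075d2: {5fa5743, aa075d2, f53d6e7}.
5fa5743 is among them, so fast-forward is possible.

Yes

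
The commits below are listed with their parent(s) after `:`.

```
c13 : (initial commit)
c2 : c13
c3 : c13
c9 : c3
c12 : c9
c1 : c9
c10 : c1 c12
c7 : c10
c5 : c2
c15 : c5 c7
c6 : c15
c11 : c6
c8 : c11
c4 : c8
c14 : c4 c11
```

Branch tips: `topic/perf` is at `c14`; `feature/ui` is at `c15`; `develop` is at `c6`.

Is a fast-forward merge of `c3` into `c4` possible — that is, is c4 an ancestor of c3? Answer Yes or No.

A fast-forward from c4 to c3 is possible iff c4 is an ancestor of c3.
Ancestors of c3: {c13, c3}.
c4 is not among them, so fast-forward is not possible.

No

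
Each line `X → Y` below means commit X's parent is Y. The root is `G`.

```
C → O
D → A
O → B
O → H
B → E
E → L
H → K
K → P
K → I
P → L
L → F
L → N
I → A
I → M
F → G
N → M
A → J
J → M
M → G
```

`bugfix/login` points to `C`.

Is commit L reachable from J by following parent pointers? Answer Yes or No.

Ancestors of J: {G, J, M}.
L is not in that set, so it is not an ancestor of J.

No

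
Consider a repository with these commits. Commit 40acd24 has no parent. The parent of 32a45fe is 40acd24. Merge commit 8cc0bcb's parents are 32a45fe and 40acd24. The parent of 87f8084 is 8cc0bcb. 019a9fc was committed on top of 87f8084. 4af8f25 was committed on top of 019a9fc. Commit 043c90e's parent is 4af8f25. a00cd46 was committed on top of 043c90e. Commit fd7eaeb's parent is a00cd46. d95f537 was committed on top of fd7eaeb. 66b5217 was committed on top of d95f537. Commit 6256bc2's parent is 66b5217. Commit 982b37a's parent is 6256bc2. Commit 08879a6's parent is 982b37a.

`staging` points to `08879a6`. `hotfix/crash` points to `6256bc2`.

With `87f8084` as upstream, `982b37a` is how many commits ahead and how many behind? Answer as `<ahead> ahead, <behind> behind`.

9 ahead, 0 behind

Reachable from 982b37a: {019a9fc, 043c90e, 32a45fe, 40acd24, 4af8f25, 6256bc2, 66b5217, 87f8084, 8cc0bcb, 982b37a, a00cd46, d95f537, fd7eaeb}.
Reachable from 87f8084: {32a45fe, 40acd24, 87f8084, 8cc0bcb}.
Only in 982b37a's history (ahead): {019a9fc, 043c90e, 4af8f25, 6256bc2, 66b5217, 982b37a, a00cd46, d95f537, fd7eaeb} — 9.
Only in 87f8084's history (behind): {} — 0.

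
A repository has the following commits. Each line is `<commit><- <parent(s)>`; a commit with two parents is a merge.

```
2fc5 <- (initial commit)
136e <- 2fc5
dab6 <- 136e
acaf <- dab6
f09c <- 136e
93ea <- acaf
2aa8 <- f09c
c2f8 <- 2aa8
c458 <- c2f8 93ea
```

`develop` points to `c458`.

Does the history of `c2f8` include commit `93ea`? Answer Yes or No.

No

Ancestors of c2f8: {136e, 2aa8, 2fc5, c2f8, f09c}.
93ea is not in that set, so it is not an ancestor of c2f8.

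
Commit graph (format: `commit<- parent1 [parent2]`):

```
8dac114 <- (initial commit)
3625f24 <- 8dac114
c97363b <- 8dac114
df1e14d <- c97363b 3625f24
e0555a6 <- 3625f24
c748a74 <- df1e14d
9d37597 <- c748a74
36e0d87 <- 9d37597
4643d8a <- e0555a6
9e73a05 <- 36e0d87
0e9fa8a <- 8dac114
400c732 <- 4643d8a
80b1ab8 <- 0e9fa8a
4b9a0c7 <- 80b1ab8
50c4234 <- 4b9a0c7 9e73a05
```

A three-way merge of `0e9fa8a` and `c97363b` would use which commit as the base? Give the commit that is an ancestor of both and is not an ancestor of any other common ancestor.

Ancestors of 0e9fa8a: {0e9fa8a, 8dac114}.
Ancestors of c97363b: {8dac114, c97363b}.
Common ancestors: {8dac114}.
The only common ancestor is 8dac114, so it is the merge base.

8dac114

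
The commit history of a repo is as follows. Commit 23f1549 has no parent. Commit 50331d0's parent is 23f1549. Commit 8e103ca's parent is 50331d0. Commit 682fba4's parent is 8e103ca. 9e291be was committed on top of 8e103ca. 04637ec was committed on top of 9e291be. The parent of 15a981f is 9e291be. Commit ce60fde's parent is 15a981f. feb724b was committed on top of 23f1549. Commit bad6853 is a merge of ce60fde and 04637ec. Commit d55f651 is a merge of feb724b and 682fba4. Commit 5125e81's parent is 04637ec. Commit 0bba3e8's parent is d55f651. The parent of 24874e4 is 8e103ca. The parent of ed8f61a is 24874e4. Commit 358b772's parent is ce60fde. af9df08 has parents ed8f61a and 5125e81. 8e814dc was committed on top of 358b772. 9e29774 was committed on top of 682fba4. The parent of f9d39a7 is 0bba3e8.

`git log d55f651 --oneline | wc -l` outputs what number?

Walking parent pointers from d55f651: reachable set = {23f1549, 50331d0, 682fba4, 8e103ca, d55f651, feb724b}.
That is 6 commits.

6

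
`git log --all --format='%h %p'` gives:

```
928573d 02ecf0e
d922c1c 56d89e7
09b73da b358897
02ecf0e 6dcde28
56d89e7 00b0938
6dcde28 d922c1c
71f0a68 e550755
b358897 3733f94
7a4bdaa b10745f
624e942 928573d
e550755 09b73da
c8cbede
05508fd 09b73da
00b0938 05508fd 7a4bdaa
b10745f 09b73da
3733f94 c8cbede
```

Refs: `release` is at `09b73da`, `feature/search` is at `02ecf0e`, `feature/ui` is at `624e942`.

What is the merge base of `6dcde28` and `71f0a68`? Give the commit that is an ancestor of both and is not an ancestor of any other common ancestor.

09b73da

Ancestors of 6dcde28: {00b0938, 05508fd, 09b73da, 3733f94, 56d89e7, 6dcde28, 7a4bdaa, b10745f, b358897, c8cbede, d922c1c}.
Ancestors of 71f0a68: {09b73da, 3733f94, 71f0a68, b358897, c8cbede, e550755}.
Common ancestors: {09b73da, 3733f94, b358897, c8cbede}.
Among these, 09b73da is not an ancestor of any other common ancestor — it is the merge base.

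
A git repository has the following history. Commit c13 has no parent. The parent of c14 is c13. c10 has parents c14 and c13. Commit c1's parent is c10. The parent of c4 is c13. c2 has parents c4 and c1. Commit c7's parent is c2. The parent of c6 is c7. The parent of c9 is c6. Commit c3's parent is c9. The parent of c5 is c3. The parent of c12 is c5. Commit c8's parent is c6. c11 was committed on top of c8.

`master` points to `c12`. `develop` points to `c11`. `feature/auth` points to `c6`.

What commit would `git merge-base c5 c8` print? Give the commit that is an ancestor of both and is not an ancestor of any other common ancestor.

Ancestors of c5: {c1, c10, c13, c14, c2, c3, c4, c5, c6, c7, c9}.
Ancestors of c8: {c1, c10, c13, c14, c2, c4, c6, c7, c8}.
Common ancestors: {c1, c10, c13, c14, c2, c4, c6, c7}.
Among these, c6 is not an ancestor of any other common ancestor — it is the merge base.

c6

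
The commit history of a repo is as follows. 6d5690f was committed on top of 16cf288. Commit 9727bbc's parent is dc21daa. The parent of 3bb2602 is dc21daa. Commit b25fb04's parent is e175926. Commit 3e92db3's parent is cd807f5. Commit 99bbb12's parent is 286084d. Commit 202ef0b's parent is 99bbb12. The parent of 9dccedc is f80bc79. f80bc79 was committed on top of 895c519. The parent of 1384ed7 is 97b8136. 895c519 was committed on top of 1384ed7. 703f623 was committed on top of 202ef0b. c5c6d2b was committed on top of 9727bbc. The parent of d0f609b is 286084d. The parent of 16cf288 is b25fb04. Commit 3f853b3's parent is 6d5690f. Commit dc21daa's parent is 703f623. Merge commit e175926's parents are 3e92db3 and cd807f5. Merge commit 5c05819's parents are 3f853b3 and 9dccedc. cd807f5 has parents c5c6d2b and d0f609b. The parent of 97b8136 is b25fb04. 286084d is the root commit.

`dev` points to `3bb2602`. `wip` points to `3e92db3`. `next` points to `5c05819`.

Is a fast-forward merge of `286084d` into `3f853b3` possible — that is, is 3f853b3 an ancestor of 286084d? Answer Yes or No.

A fast-forward from 3f853b3 to 286084d is possible iff 3f853b3 is an ancestor of 286084d.
Ancestors of 286084d: {286084d}.
3f853b3 is not among them, so fast-forward is not possible.

No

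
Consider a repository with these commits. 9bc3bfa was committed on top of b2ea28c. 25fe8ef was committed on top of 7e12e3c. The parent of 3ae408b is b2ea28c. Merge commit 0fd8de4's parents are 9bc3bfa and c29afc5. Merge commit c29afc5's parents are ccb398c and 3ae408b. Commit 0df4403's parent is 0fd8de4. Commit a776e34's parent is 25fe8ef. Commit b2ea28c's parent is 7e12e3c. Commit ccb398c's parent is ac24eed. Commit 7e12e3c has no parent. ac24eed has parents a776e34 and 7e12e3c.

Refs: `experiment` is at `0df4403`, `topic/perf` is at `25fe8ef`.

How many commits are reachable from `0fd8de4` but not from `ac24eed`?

Reachable from 0fd8de4: {0fd8de4, 25fe8ef, 3ae408b, 7e12e3c, 9bc3bfa, a776e34, ac24eed, b2ea28c, c29afc5, ccb398c}.
Reachable from ac24eed: {25fe8ef, 7e12e3c, a776e34, ac24eed}.
In 0fd8de4's history but not ac24eed's: {0fd8de4, 3ae408b, 9bc3bfa, b2ea28c, c29afc5, ccb398c} — 6 commits.

6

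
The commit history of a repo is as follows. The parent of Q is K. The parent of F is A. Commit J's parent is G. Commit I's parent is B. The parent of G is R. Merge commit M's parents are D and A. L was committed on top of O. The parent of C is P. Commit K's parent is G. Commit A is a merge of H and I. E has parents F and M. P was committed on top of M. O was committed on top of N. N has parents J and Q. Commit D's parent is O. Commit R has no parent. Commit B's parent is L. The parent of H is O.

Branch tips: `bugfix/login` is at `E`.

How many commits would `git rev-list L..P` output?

Reachable from P: {A, B, D, G, H, I, J, K, L, M, N, O, P, Q, R}.
Reachable from L: {G, J, K, L, N, O, Q, R}.
In P's history but not L's: {A, B, D, H, I, M, P} — 7 commits.

7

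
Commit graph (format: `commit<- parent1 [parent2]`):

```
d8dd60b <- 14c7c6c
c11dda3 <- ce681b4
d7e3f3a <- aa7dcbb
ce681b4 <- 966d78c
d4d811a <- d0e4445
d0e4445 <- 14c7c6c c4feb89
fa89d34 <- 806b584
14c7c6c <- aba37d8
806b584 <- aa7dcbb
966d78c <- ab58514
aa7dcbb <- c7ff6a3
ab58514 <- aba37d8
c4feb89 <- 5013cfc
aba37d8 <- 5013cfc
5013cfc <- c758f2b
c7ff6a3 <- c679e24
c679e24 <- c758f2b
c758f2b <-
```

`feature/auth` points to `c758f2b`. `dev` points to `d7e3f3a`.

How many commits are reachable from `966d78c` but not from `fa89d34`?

Reachable from 966d78c: {5013cfc, 966d78c, ab58514, aba37d8, c758f2b}.
Reachable from fa89d34: {806b584, aa7dcbb, c679e24, c758f2b, c7ff6a3, fa89d34}.
In 966d78c's history but not fa89d34's: {5013cfc, 966d78c, ab58514, aba37d8} — 4 commits.

4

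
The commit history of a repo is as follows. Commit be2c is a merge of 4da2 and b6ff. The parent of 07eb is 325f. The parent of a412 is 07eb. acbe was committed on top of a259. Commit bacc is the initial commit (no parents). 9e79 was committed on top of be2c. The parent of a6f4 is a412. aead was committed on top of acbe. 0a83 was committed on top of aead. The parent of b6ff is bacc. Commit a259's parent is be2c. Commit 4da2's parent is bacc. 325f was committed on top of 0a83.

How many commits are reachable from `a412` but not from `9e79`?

7

Reachable from a412: {07eb, 0a83, 325f, 4da2, a259, a412, acbe, aead, b6ff, bacc, be2c}.
Reachable from 9e79: {4da2, 9e79, b6ff, bacc, be2c}.
In a412's history but not 9e79's: {07eb, 0a83, 325f, a259, a412, acbe, aead} — 7 commits.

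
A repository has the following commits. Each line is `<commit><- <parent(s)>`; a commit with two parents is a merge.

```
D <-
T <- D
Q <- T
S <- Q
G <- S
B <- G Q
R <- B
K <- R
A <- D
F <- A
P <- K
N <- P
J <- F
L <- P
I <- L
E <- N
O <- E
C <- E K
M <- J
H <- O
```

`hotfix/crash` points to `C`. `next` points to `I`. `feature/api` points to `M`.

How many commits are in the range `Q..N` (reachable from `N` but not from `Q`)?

Reachable from N: {B, D, G, K, N, P, Q, R, S, T}.
Reachable from Q: {D, Q, T}.
In N's history but not Q's: {B, G, K, N, P, R, S} — 7 commits.

7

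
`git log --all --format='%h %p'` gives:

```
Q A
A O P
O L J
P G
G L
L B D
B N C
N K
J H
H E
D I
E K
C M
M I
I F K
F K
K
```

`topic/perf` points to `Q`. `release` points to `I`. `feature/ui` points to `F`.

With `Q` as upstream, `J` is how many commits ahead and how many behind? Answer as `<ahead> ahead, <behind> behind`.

0 ahead, 13 behind

Reachable from J: {E, H, J, K}.
Reachable from Q: {A, B, C, D, E, F, G, H, I, J, K, L, M, N, O, P, Q}.
Only in J's history (ahead): {} — 0.
Only in Q's history (behind): {A, B, C, D, F, G, I, L, M, N, O, P, Q} — 13.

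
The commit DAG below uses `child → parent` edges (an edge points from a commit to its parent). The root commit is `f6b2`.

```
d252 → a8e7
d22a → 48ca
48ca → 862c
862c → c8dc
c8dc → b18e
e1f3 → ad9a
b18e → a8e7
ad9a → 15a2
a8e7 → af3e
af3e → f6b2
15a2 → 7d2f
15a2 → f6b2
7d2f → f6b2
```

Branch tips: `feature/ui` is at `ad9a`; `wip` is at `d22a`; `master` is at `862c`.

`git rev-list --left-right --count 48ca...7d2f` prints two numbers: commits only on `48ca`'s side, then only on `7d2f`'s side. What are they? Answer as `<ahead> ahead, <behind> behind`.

Reachable from 48ca: {48ca, 862c, a8e7, af3e, b18e, c8dc, f6b2}.
Reachable from 7d2f: {7d2f, f6b2}.
Only in 48ca's history (ahead): {48ca, 862c, a8e7, af3e, b18e, c8dc} — 6.
Only in 7d2f's history (behind): {7d2f} — 1.

6 ahead, 1 behind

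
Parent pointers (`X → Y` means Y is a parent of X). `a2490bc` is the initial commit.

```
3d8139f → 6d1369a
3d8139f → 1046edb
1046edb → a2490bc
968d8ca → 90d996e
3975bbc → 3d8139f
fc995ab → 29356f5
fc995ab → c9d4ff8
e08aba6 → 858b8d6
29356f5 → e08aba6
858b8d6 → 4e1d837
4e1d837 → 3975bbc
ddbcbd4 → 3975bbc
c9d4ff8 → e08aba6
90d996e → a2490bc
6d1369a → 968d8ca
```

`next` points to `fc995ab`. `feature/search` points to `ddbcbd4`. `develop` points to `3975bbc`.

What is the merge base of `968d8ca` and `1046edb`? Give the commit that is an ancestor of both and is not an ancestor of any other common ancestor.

a2490bc

Ancestors of 968d8ca: {90d996e, 968d8ca, a2490bc}.
Ancestors of 1046edb: {1046edb, a2490bc}.
Common ancestors: {a2490bc}.
The only common ancestor is a2490bc, so it is the merge base.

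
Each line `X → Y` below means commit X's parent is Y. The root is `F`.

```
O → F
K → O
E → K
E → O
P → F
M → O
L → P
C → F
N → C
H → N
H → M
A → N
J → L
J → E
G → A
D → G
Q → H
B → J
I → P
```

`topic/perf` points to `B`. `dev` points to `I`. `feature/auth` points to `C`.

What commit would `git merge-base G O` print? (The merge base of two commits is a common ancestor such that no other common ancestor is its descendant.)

F

Ancestors of G: {A, C, F, G, N}.
Ancestors of O: {F, O}.
Common ancestors: {F}.
The only common ancestor is F, so it is the merge base.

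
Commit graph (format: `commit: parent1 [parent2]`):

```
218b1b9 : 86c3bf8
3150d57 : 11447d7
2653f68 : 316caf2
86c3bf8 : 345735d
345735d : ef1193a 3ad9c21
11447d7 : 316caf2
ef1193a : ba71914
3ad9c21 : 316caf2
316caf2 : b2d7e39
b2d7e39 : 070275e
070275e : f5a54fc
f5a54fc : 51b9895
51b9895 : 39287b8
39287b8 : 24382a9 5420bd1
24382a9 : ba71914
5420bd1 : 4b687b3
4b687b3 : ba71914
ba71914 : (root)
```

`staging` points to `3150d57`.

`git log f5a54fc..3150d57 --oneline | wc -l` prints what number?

5

Reachable from 3150d57: {070275e, 11447d7, 24382a9, 3150d57, 316caf2, 39287b8, 4b687b3, 51b9895, 5420bd1, b2d7e39, ba71914, f5a54fc}.
Reachable from f5a54fc: {24382a9, 39287b8, 4b687b3, 51b9895, 5420bd1, ba71914, f5a54fc}.
In 3150d57's history but not f5a54fc's: {070275e, 11447d7, 3150d57, 316caf2, b2d7e39} — 5 commits.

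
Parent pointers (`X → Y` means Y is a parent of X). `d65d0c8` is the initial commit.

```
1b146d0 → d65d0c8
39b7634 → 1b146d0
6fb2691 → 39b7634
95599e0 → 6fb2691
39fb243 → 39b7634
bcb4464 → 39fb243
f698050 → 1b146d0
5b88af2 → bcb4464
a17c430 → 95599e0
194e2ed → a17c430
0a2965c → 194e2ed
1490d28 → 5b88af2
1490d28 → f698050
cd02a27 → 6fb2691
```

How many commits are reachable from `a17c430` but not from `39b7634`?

3

Reachable from a17c430: {1b146d0, 39b7634, 6fb2691, 95599e0, a17c430, d65d0c8}.
Reachable from 39b7634: {1b146d0, 39b7634, d65d0c8}.
In a17c430's history but not 39b7634's: {6fb2691, 95599e0, a17c430} — 3 commits.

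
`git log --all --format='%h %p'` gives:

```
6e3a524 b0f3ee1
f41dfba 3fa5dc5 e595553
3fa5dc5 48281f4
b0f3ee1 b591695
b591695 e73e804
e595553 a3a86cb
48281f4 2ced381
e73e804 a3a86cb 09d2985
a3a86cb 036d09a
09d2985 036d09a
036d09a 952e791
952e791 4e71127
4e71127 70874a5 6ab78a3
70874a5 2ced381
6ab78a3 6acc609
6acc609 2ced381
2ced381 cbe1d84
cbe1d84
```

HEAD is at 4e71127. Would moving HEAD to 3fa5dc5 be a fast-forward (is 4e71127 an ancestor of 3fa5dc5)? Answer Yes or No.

No

A fast-forward from 4e71127 to 3fa5dc5 is possible iff 4e71127 is an ancestor of 3fa5dc5.
Ancestors of 3fa5dc5: {2ced381, 3fa5dc5, 48281f4, cbe1d84}.
4e71127 is not among them, so fast-forward is not possible.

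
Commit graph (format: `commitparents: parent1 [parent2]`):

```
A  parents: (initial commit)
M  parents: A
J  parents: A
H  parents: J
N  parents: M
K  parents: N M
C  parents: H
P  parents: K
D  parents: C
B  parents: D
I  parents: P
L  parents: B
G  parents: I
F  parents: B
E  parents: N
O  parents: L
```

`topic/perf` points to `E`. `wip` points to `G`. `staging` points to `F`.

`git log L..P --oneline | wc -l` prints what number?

Reachable from P: {A, K, M, N, P}.
Reachable from L: {A, B, C, D, H, J, L}.
In P's history but not L's: {K, M, N, P} — 4 commits.

4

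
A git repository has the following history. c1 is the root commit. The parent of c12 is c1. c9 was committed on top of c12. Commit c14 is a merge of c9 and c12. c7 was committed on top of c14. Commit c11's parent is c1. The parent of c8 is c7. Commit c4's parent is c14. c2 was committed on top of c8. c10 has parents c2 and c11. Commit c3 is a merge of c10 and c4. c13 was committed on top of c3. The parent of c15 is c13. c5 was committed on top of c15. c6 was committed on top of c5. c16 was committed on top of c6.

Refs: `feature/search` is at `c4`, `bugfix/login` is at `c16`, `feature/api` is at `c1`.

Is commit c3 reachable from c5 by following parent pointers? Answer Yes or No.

Ancestors of c5 (commits reachable by following parents): {c1, c10, c11, c12, c13, c14, c15, c2, c3, c4, c5, c7, c8, c9}.
c3 is in that set, so it is an ancestor of c5.

Yes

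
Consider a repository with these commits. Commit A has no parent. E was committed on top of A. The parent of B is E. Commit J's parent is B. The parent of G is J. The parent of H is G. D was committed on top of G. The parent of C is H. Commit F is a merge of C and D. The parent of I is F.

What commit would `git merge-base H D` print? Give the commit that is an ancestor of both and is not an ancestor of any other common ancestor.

Ancestors of H: {A, B, E, G, H, J}.
Ancestors of D: {A, B, D, E, G, J}.
Common ancestors: {A, B, E, G, J}.
Among these, G is not an ancestor of any other common ancestor — it is the merge base.

G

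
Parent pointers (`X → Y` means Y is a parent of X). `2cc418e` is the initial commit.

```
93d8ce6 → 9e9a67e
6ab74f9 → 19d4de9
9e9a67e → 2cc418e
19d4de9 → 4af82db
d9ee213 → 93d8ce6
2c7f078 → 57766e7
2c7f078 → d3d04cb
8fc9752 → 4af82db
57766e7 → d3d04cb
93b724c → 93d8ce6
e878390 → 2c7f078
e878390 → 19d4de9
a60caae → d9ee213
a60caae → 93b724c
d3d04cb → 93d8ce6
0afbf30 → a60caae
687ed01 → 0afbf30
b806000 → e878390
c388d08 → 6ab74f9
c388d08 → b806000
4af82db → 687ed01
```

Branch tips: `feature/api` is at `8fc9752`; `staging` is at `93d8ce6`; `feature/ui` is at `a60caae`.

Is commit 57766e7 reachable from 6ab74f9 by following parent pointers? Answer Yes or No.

Ancestors of 6ab74f9: {0afbf30, 19d4de9, 2cc418e, 4af82db, 687ed01, 6ab74f9, 93b724c, 93d8ce6, 9e9a67e, a60caae, d9ee213}.
57766e7 is not in that set, so it is not an ancestor of 6ab74f9.

No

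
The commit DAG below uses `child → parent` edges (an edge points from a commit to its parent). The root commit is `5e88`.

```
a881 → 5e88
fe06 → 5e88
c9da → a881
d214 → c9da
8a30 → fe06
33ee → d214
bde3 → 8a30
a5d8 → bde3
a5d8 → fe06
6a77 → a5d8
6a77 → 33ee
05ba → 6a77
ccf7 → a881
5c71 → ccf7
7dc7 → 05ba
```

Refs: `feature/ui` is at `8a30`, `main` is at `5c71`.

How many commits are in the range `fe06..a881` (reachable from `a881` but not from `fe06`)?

Reachable from a881: {5e88, a881}.
Reachable from fe06: {5e88, fe06}.
In a881's history but not fe06's: {a881} — 1 commit.

1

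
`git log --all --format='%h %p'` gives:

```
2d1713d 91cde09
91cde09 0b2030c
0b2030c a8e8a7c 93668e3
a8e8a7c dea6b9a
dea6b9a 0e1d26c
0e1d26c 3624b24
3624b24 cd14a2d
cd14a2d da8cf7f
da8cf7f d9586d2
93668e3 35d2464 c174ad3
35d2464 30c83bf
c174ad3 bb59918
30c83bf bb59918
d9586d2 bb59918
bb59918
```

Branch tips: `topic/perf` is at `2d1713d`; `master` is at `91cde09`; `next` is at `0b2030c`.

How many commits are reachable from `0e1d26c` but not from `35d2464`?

5

Reachable from 0e1d26c: {0e1d26c, 3624b24, bb59918, cd14a2d, d9586d2, da8cf7f}.
Reachable from 35d2464: {30c83bf, 35d2464, bb59918}.
In 0e1d26c's history but not 35d2464's: {0e1d26c, 3624b24, cd14a2d, d9586d2, da8cf7f} — 5 commits.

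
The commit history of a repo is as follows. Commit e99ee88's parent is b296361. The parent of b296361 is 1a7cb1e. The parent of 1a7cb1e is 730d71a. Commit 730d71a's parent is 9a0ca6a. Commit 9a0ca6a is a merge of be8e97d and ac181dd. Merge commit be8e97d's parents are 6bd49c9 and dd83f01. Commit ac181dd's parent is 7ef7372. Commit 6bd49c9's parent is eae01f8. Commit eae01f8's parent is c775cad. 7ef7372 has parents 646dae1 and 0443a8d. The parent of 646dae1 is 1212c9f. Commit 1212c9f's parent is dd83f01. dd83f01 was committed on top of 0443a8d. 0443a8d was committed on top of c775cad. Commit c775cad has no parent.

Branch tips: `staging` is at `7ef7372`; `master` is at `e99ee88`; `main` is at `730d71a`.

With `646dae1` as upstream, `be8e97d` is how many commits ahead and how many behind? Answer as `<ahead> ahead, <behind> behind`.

3 ahead, 2 behind

Reachable from be8e97d: {0443a8d, 6bd49c9, be8e97d, c775cad, dd83f01, eae01f8}.
Reachable from 646dae1: {0443a8d, 1212c9f, 646dae1, c775cad, dd83f01}.
Only in be8e97d's history (ahead): {6bd49c9, be8e97d, eae01f8} — 3.
Only in 646dae1's history (behind): {1212c9f, 646dae1} — 2.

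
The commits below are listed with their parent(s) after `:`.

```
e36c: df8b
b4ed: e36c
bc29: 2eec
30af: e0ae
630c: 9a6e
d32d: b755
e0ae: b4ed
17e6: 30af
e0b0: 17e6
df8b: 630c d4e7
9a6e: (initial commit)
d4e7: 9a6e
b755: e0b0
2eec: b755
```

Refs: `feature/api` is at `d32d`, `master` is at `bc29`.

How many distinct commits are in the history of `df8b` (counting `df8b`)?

Walking parent pointers from df8b: reachable set = {630c, 9a6e, d4e7, df8b}.
That is 4 commits.

4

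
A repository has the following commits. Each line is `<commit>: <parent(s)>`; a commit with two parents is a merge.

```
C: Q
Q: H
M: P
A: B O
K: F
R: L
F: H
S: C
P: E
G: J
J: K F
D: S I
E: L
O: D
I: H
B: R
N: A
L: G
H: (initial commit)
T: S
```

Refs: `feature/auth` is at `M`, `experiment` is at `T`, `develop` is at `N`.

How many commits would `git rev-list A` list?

Walking parent pointers from A: reachable set = {A, B, C, D, F, G, H, I, J, K, L, O, Q, R, S}.
That is 15 commits.

15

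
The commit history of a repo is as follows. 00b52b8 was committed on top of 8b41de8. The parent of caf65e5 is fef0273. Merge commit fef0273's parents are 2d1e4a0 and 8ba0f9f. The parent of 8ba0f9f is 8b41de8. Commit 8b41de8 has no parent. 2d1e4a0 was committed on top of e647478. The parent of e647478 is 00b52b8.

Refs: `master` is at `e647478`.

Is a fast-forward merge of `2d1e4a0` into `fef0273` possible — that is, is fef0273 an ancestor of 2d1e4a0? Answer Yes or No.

A fast-forward from fef0273 to 2d1e4a0 is possible iff fef0273 is an ancestor of 2d1e4a0.
Ancestors of 2d1e4a0: {00b52b8, 2d1e4a0, 8b41de8, e647478}.
fef0273 is not among them, so fast-forward is not possible.

No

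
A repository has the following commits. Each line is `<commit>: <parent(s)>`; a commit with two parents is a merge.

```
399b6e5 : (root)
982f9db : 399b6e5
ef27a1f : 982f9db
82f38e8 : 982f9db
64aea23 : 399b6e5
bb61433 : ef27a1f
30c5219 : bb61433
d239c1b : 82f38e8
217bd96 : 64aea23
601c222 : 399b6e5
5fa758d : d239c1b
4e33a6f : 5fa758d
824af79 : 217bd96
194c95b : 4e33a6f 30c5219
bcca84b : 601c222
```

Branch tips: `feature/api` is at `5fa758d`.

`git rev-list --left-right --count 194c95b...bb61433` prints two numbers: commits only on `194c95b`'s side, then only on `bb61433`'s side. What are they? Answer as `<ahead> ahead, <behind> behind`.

Reachable from 194c95b: {194c95b, 30c5219, 399b6e5, 4e33a6f, 5fa758d, 82f38e8, 982f9db, bb61433, d239c1b, ef27a1f}.
Reachable from bb61433: {399b6e5, 982f9db, bb61433, ef27a1f}.
Only in 194c95b's history (ahead): {194c95b, 30c5219, 4e33a6f, 5fa758d, 82f38e8, d239c1b} — 6.
Only in bb61433's history (behind): {} — 0.

6 ahead, 0 behind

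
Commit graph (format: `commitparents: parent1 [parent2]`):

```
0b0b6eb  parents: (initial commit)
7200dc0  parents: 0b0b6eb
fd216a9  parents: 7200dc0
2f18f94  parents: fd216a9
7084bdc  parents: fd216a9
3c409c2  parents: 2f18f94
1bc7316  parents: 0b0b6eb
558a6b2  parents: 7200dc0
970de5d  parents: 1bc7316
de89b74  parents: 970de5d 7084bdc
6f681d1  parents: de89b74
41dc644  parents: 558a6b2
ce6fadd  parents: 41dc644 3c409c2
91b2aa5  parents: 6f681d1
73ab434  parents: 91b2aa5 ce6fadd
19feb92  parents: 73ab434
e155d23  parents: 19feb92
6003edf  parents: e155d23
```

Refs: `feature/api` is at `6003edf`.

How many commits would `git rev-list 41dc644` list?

4

Walking parent pointers from 41dc644: reachable set = {0b0b6eb, 41dc644, 558a6b2, 7200dc0}.
That is 4 commits.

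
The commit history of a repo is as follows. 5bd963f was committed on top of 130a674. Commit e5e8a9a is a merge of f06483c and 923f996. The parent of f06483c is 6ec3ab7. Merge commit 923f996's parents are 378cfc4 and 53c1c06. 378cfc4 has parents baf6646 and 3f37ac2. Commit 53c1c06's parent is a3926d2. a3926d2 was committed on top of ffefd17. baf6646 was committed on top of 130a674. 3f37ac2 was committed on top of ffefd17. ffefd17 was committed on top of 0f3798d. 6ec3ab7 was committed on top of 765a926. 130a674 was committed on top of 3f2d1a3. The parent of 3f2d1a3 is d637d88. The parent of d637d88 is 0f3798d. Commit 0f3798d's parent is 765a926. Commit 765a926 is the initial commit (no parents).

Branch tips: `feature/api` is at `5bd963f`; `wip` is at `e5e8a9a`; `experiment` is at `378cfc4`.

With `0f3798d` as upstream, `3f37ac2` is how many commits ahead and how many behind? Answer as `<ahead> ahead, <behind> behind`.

Reachable from 3f37ac2: {0f3798d, 3f37ac2, 765a926, ffefd17}.
Reachable from 0f3798d: {0f3798d, 765a926}.
Only in 3f37ac2's history (ahead): {3f37ac2, ffefd17} — 2.
Only in 0f3798d's history (behind): {} — 0.

2 ahead, 0 behind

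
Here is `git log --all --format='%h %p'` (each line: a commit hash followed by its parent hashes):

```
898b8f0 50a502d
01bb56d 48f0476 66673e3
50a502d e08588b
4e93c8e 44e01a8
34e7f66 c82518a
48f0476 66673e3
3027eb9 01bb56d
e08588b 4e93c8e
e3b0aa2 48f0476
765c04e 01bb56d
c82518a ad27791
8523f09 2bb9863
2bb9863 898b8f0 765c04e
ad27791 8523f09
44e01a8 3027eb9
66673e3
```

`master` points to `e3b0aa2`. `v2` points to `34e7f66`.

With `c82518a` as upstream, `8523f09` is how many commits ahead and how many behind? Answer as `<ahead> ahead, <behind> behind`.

0 ahead, 2 behind

Reachable from 8523f09: {01bb56d, 2bb9863, 3027eb9, 44e01a8, 48f0476, 4e93c8e, 50a502d, 66673e3, 765c04e, 8523f09, 898b8f0, e08588b}.
Reachable from c82518a: {01bb56d, 2bb9863, 3027eb9, 44e01a8, 48f0476, 4e93c8e, 50a502d, 66673e3, 765c04e, 8523f09, 898b8f0, ad27791, c82518a, e08588b}.
Only in 8523f09's history (ahead): {} — 0.
Only in c82518a's history (behind): {ad27791, c82518a} — 2.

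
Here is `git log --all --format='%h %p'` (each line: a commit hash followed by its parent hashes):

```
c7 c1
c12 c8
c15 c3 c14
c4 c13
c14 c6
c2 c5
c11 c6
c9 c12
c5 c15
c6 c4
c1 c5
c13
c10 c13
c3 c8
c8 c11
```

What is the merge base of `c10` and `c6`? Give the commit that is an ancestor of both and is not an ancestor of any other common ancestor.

Ancestors of c10: {c10, c13}.
Ancestors of c6: {c13, c4, c6}.
Common ancestors: {c13}.
The only common ancestor is c13, so it is the merge base.

c13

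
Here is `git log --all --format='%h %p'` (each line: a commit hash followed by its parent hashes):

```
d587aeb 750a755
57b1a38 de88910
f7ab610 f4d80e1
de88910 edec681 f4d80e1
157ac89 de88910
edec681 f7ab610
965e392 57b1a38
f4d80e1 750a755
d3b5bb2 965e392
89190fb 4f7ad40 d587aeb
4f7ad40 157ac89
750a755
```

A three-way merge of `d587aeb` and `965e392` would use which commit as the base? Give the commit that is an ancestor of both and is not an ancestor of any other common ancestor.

Ancestors of d587aeb: {750a755, d587aeb}.
Ancestors of 965e392: {57b1a38, 750a755, 965e392, de88910, edec681, f4d80e1, f7ab610}.
Common ancestors: {750a755}.
The only common ancestor is 750a755, so it is the merge base.

750a755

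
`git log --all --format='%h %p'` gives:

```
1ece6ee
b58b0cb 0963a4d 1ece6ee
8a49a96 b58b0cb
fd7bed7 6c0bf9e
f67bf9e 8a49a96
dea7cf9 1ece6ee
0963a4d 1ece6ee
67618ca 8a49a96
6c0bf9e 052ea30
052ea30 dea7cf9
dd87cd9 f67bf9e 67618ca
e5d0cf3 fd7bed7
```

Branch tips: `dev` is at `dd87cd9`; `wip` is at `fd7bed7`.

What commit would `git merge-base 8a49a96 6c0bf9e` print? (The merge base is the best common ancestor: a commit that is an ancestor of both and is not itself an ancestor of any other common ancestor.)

Ancestors of 8a49a96: {0963a4d, 1ece6ee, 8a49a96, b58b0cb}.
Ancestors of 6c0bf9e: {052ea30, 1ece6ee, 6c0bf9e, dea7cf9}.
Common ancestors: {1ece6ee}.
The only common ancestor is 1ece6ee, so it is the merge base.

1ece6ee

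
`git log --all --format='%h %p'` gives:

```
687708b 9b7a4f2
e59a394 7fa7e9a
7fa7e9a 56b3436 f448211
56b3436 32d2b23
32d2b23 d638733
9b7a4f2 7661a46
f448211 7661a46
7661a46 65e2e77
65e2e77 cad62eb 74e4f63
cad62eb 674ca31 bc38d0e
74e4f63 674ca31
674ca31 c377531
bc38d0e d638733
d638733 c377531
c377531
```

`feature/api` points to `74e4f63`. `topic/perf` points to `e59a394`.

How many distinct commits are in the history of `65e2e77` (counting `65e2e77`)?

Walking parent pointers from 65e2e77: reachable set = {65e2e77, 674ca31, 74e4f63, bc38d0e, c377531, cad62eb, d638733}.
That is 7 commits.

7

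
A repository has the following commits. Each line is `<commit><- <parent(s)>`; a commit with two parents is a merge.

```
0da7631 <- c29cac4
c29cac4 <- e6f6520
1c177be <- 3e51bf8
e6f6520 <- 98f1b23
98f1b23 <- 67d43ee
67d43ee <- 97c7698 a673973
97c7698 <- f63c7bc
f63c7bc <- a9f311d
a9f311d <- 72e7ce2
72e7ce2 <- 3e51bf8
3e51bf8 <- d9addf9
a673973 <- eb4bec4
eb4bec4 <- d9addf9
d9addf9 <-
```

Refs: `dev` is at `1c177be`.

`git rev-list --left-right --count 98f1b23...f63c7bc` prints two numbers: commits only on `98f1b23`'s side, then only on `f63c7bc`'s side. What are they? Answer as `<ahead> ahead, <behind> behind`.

Reachable from 98f1b23: {3e51bf8, 67d43ee, 72e7ce2, 97c7698, 98f1b23, a673973, a9f311d, d9addf9, eb4bec4, f63c7bc}.
Reachable from f63c7bc: {3e51bf8, 72e7ce2, a9f311d, d9addf9, f63c7bc}.
Only in 98f1b23's history (ahead): {67d43ee, 97c7698, 98f1b23, a673973, eb4bec4} — 5.
Only in f63c7bc's history (behind): {} — 0.

5 ahead, 0 behind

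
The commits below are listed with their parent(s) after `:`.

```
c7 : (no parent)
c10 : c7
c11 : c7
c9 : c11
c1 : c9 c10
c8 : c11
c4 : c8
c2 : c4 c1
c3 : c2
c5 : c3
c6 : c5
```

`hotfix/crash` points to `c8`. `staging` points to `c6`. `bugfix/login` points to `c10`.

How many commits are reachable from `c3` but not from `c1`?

4

Reachable from c3: {c1, c10, c11, c2, c3, c4, c7, c8, c9}.
Reachable from c1: {c1, c10, c11, c7, c9}.
In c3's history but not c1's: {c2, c3, c4, c8} — 4 commits.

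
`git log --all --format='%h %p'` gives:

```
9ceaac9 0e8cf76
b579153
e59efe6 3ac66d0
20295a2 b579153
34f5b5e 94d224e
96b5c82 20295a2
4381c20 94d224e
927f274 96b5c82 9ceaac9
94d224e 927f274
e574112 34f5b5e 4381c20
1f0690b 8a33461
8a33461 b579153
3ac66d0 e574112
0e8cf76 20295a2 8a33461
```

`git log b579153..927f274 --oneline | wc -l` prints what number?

6

Reachable from 927f274: {0e8cf76, 20295a2, 8a33461, 927f274, 96b5c82, 9ceaac9, b579153}.
Reachable from b579153: {b579153}.
In 927f274's history but not b579153's: {0e8cf76, 20295a2, 8a33461, 927f274, 96b5c82, 9ceaac9} — 6 commits.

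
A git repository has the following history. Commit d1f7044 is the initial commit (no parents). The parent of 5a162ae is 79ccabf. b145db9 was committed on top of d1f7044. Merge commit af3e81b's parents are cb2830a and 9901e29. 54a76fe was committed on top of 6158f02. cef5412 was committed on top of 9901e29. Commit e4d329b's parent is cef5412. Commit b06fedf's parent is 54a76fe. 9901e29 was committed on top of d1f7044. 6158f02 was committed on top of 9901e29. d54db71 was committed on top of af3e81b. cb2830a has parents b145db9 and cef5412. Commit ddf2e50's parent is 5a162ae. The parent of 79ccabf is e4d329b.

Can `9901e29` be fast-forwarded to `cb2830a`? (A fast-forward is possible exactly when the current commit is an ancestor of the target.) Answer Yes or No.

A fast-forward from 9901e29 to cb2830a is possible iff 9901e29 is an ancestor of cb2830a.
Ancestors of cb2830a: {9901e29, b145db9, cb2830a, cef5412, d1f7044}.
9901e29 is among them, so fast-forward is possible.

Yes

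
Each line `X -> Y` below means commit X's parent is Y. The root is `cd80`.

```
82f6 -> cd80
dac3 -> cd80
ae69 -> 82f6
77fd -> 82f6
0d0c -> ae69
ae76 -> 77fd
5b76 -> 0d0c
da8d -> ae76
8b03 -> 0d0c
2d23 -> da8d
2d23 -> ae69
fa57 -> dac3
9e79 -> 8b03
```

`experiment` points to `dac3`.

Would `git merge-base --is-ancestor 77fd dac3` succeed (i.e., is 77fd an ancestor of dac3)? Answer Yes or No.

Ancestors of dac3: {cd80, dac3}.
77fd is not in that set, so it is not an ancestor of dac3.

No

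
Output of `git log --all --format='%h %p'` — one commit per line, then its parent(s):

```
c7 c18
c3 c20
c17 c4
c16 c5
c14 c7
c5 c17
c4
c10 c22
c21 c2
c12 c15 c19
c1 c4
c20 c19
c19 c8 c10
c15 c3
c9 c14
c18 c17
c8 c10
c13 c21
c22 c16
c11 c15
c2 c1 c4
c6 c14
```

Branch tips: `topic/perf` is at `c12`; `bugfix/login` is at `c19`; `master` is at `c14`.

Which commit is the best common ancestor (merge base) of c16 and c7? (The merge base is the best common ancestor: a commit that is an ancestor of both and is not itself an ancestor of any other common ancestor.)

c17

Ancestors of c16: {c16, c17, c4, c5}.
Ancestors of c7: {c17, c18, c4, c7}.
Common ancestors: {c17, c4}.
Among these, c17 is not an ancestor of any other common ancestor — it is the merge base.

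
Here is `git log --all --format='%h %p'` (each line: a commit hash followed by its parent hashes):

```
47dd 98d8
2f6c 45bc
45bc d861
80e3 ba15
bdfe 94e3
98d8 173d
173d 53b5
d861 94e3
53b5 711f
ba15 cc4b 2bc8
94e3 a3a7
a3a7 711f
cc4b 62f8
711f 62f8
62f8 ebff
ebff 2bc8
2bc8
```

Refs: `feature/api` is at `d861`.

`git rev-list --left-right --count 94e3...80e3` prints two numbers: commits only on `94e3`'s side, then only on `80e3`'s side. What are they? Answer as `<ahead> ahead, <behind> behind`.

3 ahead, 3 behind

Reachable from 94e3: {2bc8, 62f8, 711f, 94e3, a3a7, ebff}.
Reachable from 80e3: {2bc8, 62f8, 80e3, ba15, cc4b, ebff}.
Only in 94e3's history (ahead): {711f, 94e3, a3a7} — 3.
Only in 80e3's history (behind): {80e3, ba15, cc4b} — 3.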